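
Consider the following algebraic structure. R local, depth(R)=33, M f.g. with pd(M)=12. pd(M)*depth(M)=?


pd+depth=33
depth=33-12=21
pd*depth=12*21=252


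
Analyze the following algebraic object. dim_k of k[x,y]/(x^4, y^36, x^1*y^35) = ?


k[x,y]/I, I = (x^4, y^36, x^1*y^35)
Rect: 4x36=144. Corner: (4-1)x(36-35)=3.
dim = 144-3 = 141


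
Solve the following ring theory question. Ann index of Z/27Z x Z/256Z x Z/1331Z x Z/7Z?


Exponent = lcm of the cyclic orders; pairwise coprime => product.
3^3*2^8*11^3*7^1=27*256*1331*7=64399104


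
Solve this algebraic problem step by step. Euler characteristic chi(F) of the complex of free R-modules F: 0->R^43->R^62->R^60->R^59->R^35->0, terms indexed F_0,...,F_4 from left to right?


chi = sum (-1)^i * rank:
(-1)^0*43=43
(-1)^1*62=-62
(-1)^2*60=60
(-1)^3*59=-59
(-1)^4*35=35
chi=17


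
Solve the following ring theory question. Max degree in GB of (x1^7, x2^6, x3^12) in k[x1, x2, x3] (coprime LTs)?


Pure powers, coprime LTs => already GB.
Degrees: 7, 6, 12
Max=12


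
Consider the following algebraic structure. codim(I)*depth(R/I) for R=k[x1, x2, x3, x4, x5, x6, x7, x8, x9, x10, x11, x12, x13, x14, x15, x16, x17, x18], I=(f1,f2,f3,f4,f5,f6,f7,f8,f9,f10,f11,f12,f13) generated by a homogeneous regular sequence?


codim=13, depth=dim(R/I)=18-13=5
Product=13*5=65


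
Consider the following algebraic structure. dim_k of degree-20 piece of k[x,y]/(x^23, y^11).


k[x,y], I = (x^23, y^11), d = 20
Need i < 23 and d-i < 11.
Range: 10 <= i <= 20.
H(20) = 11


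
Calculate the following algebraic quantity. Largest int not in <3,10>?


gcd(3,10)=1 => F=ab-a-b=3*10-3-10=30-13=17


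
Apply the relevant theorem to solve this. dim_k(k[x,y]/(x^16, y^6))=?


Basis: x^i*y^j, i<16, j<6
16*6=96


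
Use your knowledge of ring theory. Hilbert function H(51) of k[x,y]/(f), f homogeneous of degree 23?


H(t)=d for t>=d-1.
d=23, t=51
H(51)=23


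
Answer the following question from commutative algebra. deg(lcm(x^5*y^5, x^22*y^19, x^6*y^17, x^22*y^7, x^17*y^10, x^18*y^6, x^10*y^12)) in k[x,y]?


lcm = componentwise max:
x: max(5,22,6,22,17,18,10)=22
y: max(5,19,17,7,10,6,12)=19
Total=22+19=41


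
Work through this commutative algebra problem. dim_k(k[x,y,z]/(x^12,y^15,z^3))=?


Basis: x^iy^jz^k, i<12,j<15,k<3
12*15*3=540


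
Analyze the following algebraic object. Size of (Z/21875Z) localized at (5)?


5-primary part: 21875=5^5*7
Size=5^5=3125


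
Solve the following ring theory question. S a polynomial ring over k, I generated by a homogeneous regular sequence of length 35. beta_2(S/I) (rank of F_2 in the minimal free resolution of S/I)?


Regular sequence => Koszul complex is the minimal free resolution.
Syz_1 minimally generated by Koszul relations f_i*e_j - f_j*e_i (i<j): mu(Syz_1) = beta_2 = C(m,2) = m(m-1)/2
m=35
35*34/2 = 595


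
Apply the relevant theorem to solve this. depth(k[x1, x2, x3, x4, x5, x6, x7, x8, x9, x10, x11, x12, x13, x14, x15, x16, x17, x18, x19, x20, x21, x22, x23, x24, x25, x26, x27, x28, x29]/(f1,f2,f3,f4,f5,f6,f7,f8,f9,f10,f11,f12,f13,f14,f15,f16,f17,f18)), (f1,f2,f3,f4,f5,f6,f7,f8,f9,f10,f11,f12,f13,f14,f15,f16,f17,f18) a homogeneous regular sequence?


depth(R)=29
depth(R/I)=29-18=11


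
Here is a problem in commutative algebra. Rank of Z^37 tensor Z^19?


rank(M(x)N) = rank(M)*rank(N)
37*19 = 703


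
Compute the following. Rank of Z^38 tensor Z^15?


rank(M(x)N) = rank(M)*rank(N)
38*15 = 570


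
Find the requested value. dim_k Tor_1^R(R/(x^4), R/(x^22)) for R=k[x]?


Tor_1(R/I,R/J)=(I cap J)/IJ=(x^22)/(x^26)
dim=26-22=min(4,22)=4


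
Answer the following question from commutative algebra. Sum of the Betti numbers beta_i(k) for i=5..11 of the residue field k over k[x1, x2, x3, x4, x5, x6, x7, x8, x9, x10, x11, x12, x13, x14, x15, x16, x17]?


Koszul resolution: beta_i(k)=C(n,i), n=17
C(17,5)=6188, C(17,6)=12376, C(17,7)=19448, C(17,8)=24310, C(17,9)=24310, C(17,10)=19448, C(17,11)=12376
Sum=118456


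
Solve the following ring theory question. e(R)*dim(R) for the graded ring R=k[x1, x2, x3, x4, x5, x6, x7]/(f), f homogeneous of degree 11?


e(R)=deg(f)=11, dim(R)=7-1=6
e*dim=11*6=66


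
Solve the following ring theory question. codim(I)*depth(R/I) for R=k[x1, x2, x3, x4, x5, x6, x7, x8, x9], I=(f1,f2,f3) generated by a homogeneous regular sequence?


codim=3, depth=dim(R/I)=9-3=6
Product=3*6=18


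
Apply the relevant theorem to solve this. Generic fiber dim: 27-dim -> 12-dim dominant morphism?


dim(fiber)=dim(X)-dim(Y)=27-12=15


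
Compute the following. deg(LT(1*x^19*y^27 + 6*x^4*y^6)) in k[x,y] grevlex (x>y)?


LT: 1*x^19*y^27
deg_x=19, deg_y=27
Total=19+27=46


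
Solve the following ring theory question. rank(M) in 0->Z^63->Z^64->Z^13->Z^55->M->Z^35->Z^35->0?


Alt sum=0:
(-1)^0*63 + (-1)^1*64 + (-1)^2*13 + (-1)^3*55 + (-1)^4*? + (-1)^5*35 + (-1)^6*35=0
rank(M)=43


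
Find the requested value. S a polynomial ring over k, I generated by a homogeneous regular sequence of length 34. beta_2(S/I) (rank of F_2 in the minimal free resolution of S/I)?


Regular sequence => Koszul complex is the minimal free resolution.
Syz_1 minimally generated by Koszul relations f_i*e_j - f_j*e_i (i<j): mu(Syz_1) = beta_2 = C(m,2) = m(m-1)/2
m=34
34*33/2 = 561


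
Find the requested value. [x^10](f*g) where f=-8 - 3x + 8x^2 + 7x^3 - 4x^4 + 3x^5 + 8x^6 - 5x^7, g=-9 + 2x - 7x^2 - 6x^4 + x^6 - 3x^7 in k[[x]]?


[x^10] = sum a_i*b_j, i+j=10
  7*-3=-21
  -4*1=-4
  8*-6=-48
Sum=-73


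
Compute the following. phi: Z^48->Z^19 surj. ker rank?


rank(ker) = 48-19 = 29


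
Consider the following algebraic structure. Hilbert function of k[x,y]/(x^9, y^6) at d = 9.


k[x,y], I = (x^9, y^6), d = 9
Need i < 9 and d-i < 6.
Range: 4 <= i <= 8.
H(9) = 5


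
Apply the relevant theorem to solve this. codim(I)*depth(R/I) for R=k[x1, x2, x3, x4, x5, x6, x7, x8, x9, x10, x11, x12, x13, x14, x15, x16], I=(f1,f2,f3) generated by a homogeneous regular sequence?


codim=3, depth=dim(R/I)=16-3=13
Product=3*13=39


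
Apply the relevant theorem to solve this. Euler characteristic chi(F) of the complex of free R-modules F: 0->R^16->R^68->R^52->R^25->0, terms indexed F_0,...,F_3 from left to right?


chi = sum (-1)^i * rank:
(-1)^0*16=16
(-1)^1*68=-68
(-1)^2*52=52
(-1)^3*25=-25
chi=-25


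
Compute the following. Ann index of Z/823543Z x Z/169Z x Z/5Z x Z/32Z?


Exponent = lcm of the cyclic orders; pairwise coprime => product.
7^7*13^2*5^1*2^5=823543*169*5*32=22268602720


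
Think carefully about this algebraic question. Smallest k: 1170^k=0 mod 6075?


1170^k mod 6075:
k=1: 1170
k=2: 2025
k=3: 0
First zero at k = 3


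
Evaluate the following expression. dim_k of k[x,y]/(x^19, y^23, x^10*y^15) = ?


k[x,y]/I, I = (x^19, y^23, x^10*y^15)
Rect: 19x23=437. Corner: (19-10)x(23-15)=72.
dim = 437-72 = 365


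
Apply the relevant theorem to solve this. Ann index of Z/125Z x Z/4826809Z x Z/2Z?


Exponent = lcm of the cyclic orders; pairwise coprime => product.
5^3*13^6*2^1=125*4826809*2=1206702250


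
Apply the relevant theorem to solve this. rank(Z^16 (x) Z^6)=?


rank(M(x)N) = rank(M)*rank(N)
16*6 = 96


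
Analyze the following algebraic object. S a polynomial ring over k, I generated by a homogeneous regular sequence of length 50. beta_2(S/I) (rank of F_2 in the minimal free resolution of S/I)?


Regular sequence => Koszul complex is the minimal free resolution.
Syz_1 minimally generated by Koszul relations f_i*e_j - f_j*e_i (i<j): mu(Syz_1) = beta_2 = C(m,2) = m(m-1)/2
m=50
50*49/2 = 1225


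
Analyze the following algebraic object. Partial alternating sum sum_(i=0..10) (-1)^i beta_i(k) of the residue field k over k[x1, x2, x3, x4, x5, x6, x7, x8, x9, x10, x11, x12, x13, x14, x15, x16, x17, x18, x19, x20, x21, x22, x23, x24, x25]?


Koszul resolution: beta_i(k)=C(n,i), n=25
sum_(i=0..p) (-1)^i C(n,i) = (-1)^p C(n-1,p)
(-1)^10*C(24,10) = (-1)^10*1961256 = 1961256


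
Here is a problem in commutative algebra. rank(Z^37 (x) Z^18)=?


rank(M(x)N) = rank(M)*rank(N)
37*18 = 666


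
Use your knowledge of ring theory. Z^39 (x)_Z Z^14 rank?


rank(M(x)N) = rank(M)*rank(N)
39*14 = 546


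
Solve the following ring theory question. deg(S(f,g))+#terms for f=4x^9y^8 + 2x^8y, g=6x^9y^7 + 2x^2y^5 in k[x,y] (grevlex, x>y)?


LT(f)=4x^9y^8, LT(g)=6x^9y^7
lcm(LM)=x^9y^8
S(f,g) (scaled by 24 to clear denominators) = 6*f - 4y*g = 12x^8y - 8x^2y^6
2 terms, deg 9.
9+2=11


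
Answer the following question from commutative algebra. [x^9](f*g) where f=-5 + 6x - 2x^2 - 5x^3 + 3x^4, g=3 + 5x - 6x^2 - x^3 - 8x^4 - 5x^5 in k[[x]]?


[x^9] = sum a_i*b_j, i+j=9
  3*-5=-15
Sum=-15


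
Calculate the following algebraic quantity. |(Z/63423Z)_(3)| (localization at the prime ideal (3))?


3-primary part: 63423=3^7*29
Size=3^7=2187


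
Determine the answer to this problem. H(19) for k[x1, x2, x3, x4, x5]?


C(d+n-1,n-1)=C(23,4)=8855


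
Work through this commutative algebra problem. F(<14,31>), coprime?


gcd(14,31)=1 => F=ab-a-b=14*31-14-31=434-45=389


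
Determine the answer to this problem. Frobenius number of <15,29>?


gcd(15,29)=1 => F=ab-a-b=15*29-15-29=435-44=391


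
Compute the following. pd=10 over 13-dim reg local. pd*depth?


pd+depth=13
depth=13-10=3
pd*depth=10*3=30


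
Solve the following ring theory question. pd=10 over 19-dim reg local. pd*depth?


pd+depth=19
depth=19-10=9
pd*depth=10*9=90


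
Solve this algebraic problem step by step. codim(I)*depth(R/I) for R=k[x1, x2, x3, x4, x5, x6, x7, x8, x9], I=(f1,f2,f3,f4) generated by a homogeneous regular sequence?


codim=4, depth=dim(R/I)=9-4=5
Product=4*5=20


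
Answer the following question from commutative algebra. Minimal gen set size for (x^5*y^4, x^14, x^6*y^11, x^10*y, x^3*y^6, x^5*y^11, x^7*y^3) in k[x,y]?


Remove redundant (divisible by others).
x^5*y^11 redundant.
x^6*y^11 redundant.
Min: x^14, x^10*y, x^7*y^3, x^5*y^4, x^3*y^6
Count=5


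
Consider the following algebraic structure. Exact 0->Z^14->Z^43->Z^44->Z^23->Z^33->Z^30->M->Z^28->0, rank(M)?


Alt sum=0:
(-1)^0*14 + (-1)^1*43 + (-1)^2*44 + (-1)^3*23 + (-1)^4*33 + (-1)^5*30 + (-1)^6*? + (-1)^7*28=0
rank(M)=33


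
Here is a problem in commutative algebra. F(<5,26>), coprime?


gcd(5,26)=1 => F=ab-a-b=5*26-5-26=130-31=99


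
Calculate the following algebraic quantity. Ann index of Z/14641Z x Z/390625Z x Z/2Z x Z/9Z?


Exponent = lcm of the cyclic orders; pairwise coprime => product.
11^4*5^8*2^1*3^2=14641*390625*2*9=102944531250


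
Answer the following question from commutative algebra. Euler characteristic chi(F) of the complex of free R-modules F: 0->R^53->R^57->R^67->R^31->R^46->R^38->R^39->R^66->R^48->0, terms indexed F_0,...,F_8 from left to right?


chi = sum (-1)^i * rank:
(-1)^0*53=53
(-1)^1*57=-57
(-1)^2*67=67
(-1)^3*31=-31
(-1)^4*46=46
(-1)^5*38=-38
(-1)^6*39=39
(-1)^7*66=-66
(-1)^8*48=48
chi=61


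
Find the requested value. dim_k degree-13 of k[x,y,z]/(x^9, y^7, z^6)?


Need i<9, j<7, k<6 with i+j+k=13.
For each i, j ranges over max(0,13-i-5)..min(6,13-i):
  i=0: j in [8,6] -> 0
  i=1: j in [7,6] -> 0
  i=2: j in [6,6] -> 1
  i=3: j in [5,6] -> 2
  i=4: j in [4,6] -> 3
  i=5: j in [3,6] -> 4
  i=6: j in [2,6] -> 5
  i=7: j in [1,6] -> 6
  i=8: j in [0,5] -> 6
H(13) = 0+0+1+2+3+4+5+6+6 = 27


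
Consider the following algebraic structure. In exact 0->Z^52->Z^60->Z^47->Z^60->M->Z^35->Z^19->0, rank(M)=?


Alt sum=0:
(-1)^0*52 + (-1)^1*60 + (-1)^2*47 + (-1)^3*60 + (-1)^4*? + (-1)^5*35 + (-1)^6*19=0
rank(M)=37


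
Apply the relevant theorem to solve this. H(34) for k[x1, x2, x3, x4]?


C(d+n-1,n-1)=C(37,3)=7770


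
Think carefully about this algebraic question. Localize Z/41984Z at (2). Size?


2-primary part: 41984=2^10*41
Size=2^10=1024


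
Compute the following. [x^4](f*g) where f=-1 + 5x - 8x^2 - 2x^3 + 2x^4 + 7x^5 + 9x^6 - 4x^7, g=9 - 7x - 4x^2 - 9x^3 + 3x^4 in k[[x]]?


[x^4] = sum a_i*b_j, i+j=4
  -1*3=-3
  5*-9=-45
  -8*-4=32
  -2*-7=14
  2*9=18
Sum=16


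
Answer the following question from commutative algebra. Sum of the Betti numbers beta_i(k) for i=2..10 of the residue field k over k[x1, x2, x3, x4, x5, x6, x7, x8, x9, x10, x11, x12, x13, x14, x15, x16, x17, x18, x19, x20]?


Koszul resolution: beta_i(k)=C(n,i), n=20
C(20,2)=190, C(20,3)=1140, C(20,4)=4845, C(20,5)=15504, C(20,6)=38760, C(20,7)=77520, C(20,8)=125970, C(20,9)=167960, C(20,10)=184756
Sum=616645


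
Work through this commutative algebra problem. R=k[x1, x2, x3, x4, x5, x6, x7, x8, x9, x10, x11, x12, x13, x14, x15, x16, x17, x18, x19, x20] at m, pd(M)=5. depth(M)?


pd+depth=depth(R)=20
depth=20-5=15


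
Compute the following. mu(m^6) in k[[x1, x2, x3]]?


C(n+d-1,d)=C(8,6)=28


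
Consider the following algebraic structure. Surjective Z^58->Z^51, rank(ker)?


rank(ker) = 58-51 = 7


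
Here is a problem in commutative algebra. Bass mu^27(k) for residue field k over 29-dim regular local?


C(n,i)=C(29,27)=406


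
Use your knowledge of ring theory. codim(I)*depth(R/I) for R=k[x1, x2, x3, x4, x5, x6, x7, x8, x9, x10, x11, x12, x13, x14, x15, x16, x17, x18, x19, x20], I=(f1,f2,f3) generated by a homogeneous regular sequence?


codim=3, depth=dim(R/I)=20-3=17
Product=3*17=51


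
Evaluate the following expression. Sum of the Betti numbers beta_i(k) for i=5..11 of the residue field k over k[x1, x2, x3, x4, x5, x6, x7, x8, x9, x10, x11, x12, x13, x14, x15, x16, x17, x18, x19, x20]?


Koszul resolution: beta_i(k)=C(n,i), n=20
C(20,5)=15504, C(20,6)=38760, C(20,7)=77520, C(20,8)=125970, C(20,9)=167960, C(20,10)=184756, C(20,11)=167960
Sum=778430


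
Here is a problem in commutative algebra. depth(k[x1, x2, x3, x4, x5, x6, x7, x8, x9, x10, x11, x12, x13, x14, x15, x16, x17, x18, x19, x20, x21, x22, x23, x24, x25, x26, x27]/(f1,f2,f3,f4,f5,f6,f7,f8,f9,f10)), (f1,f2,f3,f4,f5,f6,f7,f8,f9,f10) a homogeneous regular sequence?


depth(R)=27
depth(R/I)=27-10=17


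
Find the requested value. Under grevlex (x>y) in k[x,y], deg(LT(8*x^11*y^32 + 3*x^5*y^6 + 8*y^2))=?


LT: 8*x^11*y^32
deg_x=11, deg_y=32
Total=11+32=43


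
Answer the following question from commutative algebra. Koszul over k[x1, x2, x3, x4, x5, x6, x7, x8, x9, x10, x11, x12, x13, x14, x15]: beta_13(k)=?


C(n,i)=C(15,13)=105


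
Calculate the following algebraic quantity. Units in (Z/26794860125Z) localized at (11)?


Local ring = Z/214358881Z.
phi(214358881) = 11^7*(11-1) = 194871710


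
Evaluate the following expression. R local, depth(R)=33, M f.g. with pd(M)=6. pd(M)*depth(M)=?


pd+depth=33
depth=33-6=27
pd*depth=6*27=162


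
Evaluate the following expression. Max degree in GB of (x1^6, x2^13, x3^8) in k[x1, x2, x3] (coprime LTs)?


Pure powers, coprime LTs => already GB.
Degrees: 6, 13, 8
Max=13


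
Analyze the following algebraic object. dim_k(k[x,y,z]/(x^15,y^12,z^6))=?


Basis: x^iy^jz^k, i<15,j<12,k<6
15*12*6=1080


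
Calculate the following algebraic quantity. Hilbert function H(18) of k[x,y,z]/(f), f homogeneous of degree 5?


C(20,2)-C(15,2)=190-105=85


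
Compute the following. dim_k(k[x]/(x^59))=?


Basis: 1,x,...,x^58
dim=59


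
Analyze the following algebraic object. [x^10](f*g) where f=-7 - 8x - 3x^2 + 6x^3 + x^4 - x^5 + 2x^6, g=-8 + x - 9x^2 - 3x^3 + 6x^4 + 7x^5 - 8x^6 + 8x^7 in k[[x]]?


[x^10] = sum a_i*b_j, i+j=10
  6*8=48
  1*-8=-8
  -1*7=-7
  2*6=12
Sum=45


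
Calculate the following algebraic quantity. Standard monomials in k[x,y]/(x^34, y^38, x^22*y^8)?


k[x,y]/I, I = (x^34, y^38, x^22*y^8)
Rect: 34x38=1292. Corner: (34-22)x(38-8)=360.
dim = 1292-360 = 932


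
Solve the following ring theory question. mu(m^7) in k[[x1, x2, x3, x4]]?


C(n+d-1,d)=C(10,7)=120


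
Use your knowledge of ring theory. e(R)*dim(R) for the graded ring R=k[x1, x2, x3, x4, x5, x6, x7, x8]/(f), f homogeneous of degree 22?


e(R)=deg(f)=22, dim(R)=8-1=7
e*dim=22*7=154


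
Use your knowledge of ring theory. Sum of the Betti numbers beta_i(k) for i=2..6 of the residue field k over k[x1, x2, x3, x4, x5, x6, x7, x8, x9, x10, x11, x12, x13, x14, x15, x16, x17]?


Koszul resolution: beta_i(k)=C(n,i), n=17
C(17,2)=136, C(17,3)=680, C(17,4)=2380, C(17,5)=6188, C(17,6)=12376
Sum=21760


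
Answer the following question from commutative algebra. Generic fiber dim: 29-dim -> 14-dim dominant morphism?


dim(fiber)=dim(X)-dim(Y)=29-14=15


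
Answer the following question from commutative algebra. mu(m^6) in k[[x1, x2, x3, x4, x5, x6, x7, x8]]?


C(n+d-1,d)=C(13,6)=1716


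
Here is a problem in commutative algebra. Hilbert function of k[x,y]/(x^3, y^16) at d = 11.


k[x,y], I = (x^3, y^16), d = 11
Need i < 3 and d-i < 16.
Range: 0 <= i <= 2.
H(11) = 3


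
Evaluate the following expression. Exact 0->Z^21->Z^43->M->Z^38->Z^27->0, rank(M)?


Alt sum=0:
(-1)^0*21 + (-1)^1*43 + (-1)^2*? + (-1)^3*38 + (-1)^4*27=0
rank(M)=33


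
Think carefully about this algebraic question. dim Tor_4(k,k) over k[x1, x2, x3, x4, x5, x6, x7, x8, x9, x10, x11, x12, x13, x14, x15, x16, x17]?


Koszul: C(n,i)=C(17,4)=2380


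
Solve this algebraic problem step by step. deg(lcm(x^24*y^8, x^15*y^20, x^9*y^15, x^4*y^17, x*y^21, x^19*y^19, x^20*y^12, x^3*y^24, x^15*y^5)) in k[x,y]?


lcm = componentwise max:
x: max(24,15,9,4,1,19,20,3,15)=24
y: max(8,20,15,17,21,19,12,24,5)=24
Total=24+24=48


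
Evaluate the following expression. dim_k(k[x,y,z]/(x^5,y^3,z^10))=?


Basis: x^iy^jz^k, i<5,j<3,k<10
5*3*10=150


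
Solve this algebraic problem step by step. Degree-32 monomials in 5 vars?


C(d+n-1,n-1)=C(36,4)=58905


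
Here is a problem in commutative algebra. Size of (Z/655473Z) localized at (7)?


7-primary part: 655473=7^5*39
Size=7^5=16807


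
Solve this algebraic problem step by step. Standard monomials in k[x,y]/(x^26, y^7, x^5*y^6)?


k[x,y]/I, I = (x^26, y^7, x^5*y^6)
Rect: 26x7=182. Corner: (26-5)x(7-6)=21.
dim = 182-21 = 161


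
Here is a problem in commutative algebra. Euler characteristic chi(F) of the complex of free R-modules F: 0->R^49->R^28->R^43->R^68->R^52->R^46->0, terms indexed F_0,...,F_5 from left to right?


chi = sum (-1)^i * rank:
(-1)^0*49=49
(-1)^1*28=-28
(-1)^2*43=43
(-1)^3*68=-68
(-1)^4*52=52
(-1)^5*46=-46
chi=2


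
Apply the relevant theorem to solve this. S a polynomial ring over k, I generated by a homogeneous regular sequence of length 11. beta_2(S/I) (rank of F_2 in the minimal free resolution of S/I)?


Regular sequence => Koszul complex is the minimal free resolution.
Syz_1 minimally generated by Koszul relations f_i*e_j - f_j*e_i (i<j): mu(Syz_1) = beta_2 = C(m,2) = m(m-1)/2
m=11
11*10/2 = 55


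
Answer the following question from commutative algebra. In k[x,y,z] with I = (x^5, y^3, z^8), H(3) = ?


Need i<5, j<3, k<8 with i+j+k=3.
For each i, j ranges over max(0,3-i-7)..min(2,3-i):
  i=0: j in [0,2] -> 3
  i=1: j in [0,2] -> 3
  i=2: j in [0,1] -> 2
  i=3: j in [0,0] -> 1
H(3) = 3+3+2+1 = 9


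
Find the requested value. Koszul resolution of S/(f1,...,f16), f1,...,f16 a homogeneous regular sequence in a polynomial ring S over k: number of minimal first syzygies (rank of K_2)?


Regular sequence => Koszul complex is the minimal free resolution.
Syz_1 minimally generated by Koszul relations f_i*e_j - f_j*e_i (i<j): mu(Syz_1) = beta_2 = C(m,2) = m(m-1)/2
m=16
16*15/2 = 120


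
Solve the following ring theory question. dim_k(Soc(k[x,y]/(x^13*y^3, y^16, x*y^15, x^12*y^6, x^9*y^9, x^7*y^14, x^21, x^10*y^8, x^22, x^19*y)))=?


Socle = ann(m) = span of standard monomials u with x*u, y*u in I (staircase corners).
Redundant generators: x^22
Minimal generators: x^21, x^19*y, x^13*y^3, x^12*y^6, x^10*y^8, x^9*y^9, x^7*y^14, x*y^15, y^16
Corners: y^15, x^6y^14, x^8y^13, x^9y^8, x^11y^7, x^12y^5, x^18y^2, x^20
Socle dim=8


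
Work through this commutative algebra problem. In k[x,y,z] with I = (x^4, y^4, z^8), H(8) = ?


Need i<4, j<4, k<8 with i+j+k=8.
For each i, j ranges over max(0,8-i-7)..min(3,8-i):
  i=0: j in [1,3] -> 3
  i=1: j in [0,3] -> 4
  i=2: j in [0,3] -> 4
  i=3: j in [0,3] -> 4
H(8) = 3+4+4+4 = 15


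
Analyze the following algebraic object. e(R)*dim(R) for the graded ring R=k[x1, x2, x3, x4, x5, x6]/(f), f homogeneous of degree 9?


e(R)=deg(f)=9, dim(R)=6-1=5
e*dim=9*5=45


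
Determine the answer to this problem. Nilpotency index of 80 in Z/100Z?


80^k mod 100:
k=1: 80
k=2: 0
First zero at k = 2


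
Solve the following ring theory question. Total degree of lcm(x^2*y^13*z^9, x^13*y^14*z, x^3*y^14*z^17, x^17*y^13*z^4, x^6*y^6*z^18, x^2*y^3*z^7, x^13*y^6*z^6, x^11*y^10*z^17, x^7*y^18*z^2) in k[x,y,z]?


lcm = componentwise max:
x: max(2,13,3,17,6,2,13,11,7)=17
y: max(13,14,14,13,6,3,6,10,18)=18
z: max(9,1,17,4,18,7,6,17,2)=18
Total=17+18+18=53


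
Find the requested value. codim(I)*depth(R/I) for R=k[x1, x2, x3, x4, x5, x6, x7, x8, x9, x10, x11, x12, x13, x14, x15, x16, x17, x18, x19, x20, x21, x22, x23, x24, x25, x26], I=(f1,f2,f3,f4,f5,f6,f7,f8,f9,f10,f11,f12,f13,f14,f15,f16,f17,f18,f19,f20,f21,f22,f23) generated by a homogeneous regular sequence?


codim=23, depth=dim(R/I)=26-23=3
Product=23*3=69


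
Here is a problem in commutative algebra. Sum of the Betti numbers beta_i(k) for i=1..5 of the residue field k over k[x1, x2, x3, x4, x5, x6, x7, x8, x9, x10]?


Koszul resolution: beta_i(k)=C(n,i), n=10
C(10,1)=10, C(10,2)=45, C(10,3)=120, C(10,4)=210, C(10,5)=252
Sum=637


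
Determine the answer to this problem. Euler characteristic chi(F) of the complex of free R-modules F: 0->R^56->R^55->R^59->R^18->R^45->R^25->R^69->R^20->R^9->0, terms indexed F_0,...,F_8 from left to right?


chi = sum (-1)^i * rank:
(-1)^0*56=56
(-1)^1*55=-55
(-1)^2*59=59
(-1)^3*18=-18
(-1)^4*45=45
(-1)^5*25=-25
(-1)^6*69=69
(-1)^7*20=-20
(-1)^8*9=9
chi=120


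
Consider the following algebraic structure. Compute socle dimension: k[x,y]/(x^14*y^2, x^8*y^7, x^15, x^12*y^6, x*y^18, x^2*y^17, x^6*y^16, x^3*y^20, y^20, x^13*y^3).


Socle = ann(m) = span of standard monomials u with x*u, y*u in I (staircase corners).
Redundant generators: x^3*y^20
Minimal generators: x^15, x^14*y^2, x^13*y^3, x^12*y^6, x^8*y^7, x^6*y^16, x^2*y^17, x*y^18, y^20
Corners: y^19, xy^17, x^5y^16, x^7y^15, x^11y^6, x^12y^5, x^13y^2, x^14y
Socle dim=8


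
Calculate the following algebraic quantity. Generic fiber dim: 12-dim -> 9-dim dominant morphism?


dim(fiber)=dim(X)-dim(Y)=12-9=3


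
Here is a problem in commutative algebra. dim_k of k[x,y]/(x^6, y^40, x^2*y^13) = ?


k[x,y]/I, I = (x^6, y^40, x^2*y^13)
Rect: 6x40=240. Corner: (6-2)x(40-13)=108.
dim = 240-108 = 132


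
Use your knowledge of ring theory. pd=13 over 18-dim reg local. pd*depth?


pd+depth=18
depth=18-13=5
pd*depth=13*5=65


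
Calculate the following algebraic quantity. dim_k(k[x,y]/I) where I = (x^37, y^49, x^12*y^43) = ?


k[x,y]/I, I = (x^37, y^49, x^12*y^43)
Rect: 37x49=1813. Corner: (37-12)x(49-43)=150.
dim = 1813-150 = 1663


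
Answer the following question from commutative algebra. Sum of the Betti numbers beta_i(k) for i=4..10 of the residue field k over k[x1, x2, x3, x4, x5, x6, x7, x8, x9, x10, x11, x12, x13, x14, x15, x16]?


Koszul resolution: beta_i(k)=C(n,i), n=16
C(16,4)=1820, C(16,5)=4368, C(16,6)=8008, C(16,7)=11440, C(16,8)=12870, C(16,9)=11440, C(16,10)=8008
Sum=57954


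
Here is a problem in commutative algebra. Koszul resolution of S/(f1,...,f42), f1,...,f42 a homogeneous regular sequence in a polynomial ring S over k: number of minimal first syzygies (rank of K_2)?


Regular sequence => Koszul complex is the minimal free resolution.
Syz_1 minimally generated by Koszul relations f_i*e_j - f_j*e_i (i<j): mu(Syz_1) = beta_2 = C(m,2) = m(m-1)/2
m=42
42*41/2 = 861


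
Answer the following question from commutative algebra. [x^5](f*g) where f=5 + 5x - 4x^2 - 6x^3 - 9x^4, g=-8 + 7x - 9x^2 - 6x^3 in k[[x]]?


[x^5] = sum a_i*b_j, i+j=5
  -4*-6=24
  -6*-9=54
  -9*7=-63
Sum=15


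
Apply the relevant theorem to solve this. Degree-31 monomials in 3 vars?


C(d+n-1,n-1)=C(33,2)=528


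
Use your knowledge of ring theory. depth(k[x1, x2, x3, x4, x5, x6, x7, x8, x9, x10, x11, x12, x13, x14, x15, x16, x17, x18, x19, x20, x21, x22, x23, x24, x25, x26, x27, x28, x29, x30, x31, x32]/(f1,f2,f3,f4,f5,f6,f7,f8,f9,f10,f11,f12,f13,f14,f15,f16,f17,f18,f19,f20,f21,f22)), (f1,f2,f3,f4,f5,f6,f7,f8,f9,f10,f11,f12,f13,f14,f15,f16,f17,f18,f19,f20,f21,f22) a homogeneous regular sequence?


depth(R)=32
depth(R/I)=32-22=10


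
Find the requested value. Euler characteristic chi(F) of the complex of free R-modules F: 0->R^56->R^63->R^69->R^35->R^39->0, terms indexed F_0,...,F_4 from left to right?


chi = sum (-1)^i * rank:
(-1)^0*56=56
(-1)^1*63=-63
(-1)^2*69=69
(-1)^3*35=-35
(-1)^4*39=39
chi=66


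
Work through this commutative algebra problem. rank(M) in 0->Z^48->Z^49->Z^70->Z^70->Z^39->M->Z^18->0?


Alt sum=0:
(-1)^0*48 + (-1)^1*49 + (-1)^2*70 + (-1)^3*70 + (-1)^4*39 + (-1)^5*? + (-1)^6*18=0
rank(M)=56


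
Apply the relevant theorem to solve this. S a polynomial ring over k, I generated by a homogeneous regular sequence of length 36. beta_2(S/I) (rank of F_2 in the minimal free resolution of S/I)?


Regular sequence => Koszul complex is the minimal free resolution.
Syz_1 minimally generated by Koszul relations f_i*e_j - f_j*e_i (i<j): mu(Syz_1) = beta_2 = C(m,2) = m(m-1)/2
m=36
36*35/2 = 630


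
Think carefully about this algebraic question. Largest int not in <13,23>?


gcd(13,23)=1 => F=ab-a-b=13*23-13-23=299-36=263


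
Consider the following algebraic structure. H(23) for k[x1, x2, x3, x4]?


C(d+n-1,n-1)=C(26,3)=2600


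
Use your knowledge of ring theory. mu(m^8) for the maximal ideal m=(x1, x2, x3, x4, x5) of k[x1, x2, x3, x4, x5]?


Graded Nakayama: mu(m^d) = dim_k (m^d/m^(d+1)) = #degree-8 monomials in 5 vars
C(n+d-1,d)=C(12,8)=495


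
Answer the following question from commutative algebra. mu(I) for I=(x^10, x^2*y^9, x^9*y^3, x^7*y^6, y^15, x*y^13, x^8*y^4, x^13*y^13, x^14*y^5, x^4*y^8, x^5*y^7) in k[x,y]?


Remove redundant (divisible by others).
x^13*y^13 redundant.
x^14*y^5 redundant.
Min: x^10, x^9*y^3, x^8*y^4, x^7*y^6, x^5*y^7, x^4*y^8, x^2*y^9, x*y^13, y^15
Count=9


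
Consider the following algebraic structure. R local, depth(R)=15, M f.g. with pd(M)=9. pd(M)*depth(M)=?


pd+depth=15
depth=15-9=6
pd*depth=9*6=54


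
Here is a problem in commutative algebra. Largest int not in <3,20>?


gcd(3,20)=1 => F=ab-a-b=3*20-3-20=60-23=37


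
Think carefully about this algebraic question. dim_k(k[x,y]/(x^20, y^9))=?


Basis: x^i*y^j, i<20, j<9
20*9=180


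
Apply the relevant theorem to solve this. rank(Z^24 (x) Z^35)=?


rank(M(x)N) = rank(M)*rank(N)
24*35 = 840


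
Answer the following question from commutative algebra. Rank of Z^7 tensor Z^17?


rank(M(x)N) = rank(M)*rank(N)
7*17 = 119


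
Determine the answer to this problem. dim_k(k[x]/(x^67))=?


Basis: 1,x,...,x^66
dim=67


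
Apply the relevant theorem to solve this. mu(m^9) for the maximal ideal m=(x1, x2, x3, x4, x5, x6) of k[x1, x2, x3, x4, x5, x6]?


Graded Nakayama: mu(m^d) = dim_k (m^d/m^(d+1)) = #degree-9 monomials in 6 vars
C(n+d-1,d)=C(14,9)=2002


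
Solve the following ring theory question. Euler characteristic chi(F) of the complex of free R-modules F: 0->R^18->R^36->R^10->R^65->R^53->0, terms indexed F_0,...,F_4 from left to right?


chi = sum (-1)^i * rank:
(-1)^0*18=18
(-1)^1*36=-36
(-1)^2*10=10
(-1)^3*65=-65
(-1)^4*53=53
chi=-20


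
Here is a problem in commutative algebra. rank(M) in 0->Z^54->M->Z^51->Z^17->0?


Alt sum=0:
(-1)^0*54 + (-1)^1*? + (-1)^2*51 + (-1)^3*17=0
rank(M)=88


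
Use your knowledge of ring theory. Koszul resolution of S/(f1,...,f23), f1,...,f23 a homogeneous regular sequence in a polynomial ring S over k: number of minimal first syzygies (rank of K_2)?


Regular sequence => Koszul complex is the minimal free resolution.
Syz_1 minimally generated by Koszul relations f_i*e_j - f_j*e_i (i<j): mu(Syz_1) = beta_2 = C(m,2) = m(m-1)/2
m=23
23*22/2 = 253


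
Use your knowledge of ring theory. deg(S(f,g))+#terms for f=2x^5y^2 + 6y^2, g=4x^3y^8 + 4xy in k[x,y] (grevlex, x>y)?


LT(f)=2x^5y^2, LT(g)=4x^3y^8
lcm(LM)=x^5y^8
S(f,g) (scaled by 8 to clear denominators) = 4y^6*f - 2x^2*g = 24y^8 - 8x^3y
2 terms, deg 8.
8+2=10


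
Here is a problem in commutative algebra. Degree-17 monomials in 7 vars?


C(d+n-1,n-1)=C(23,6)=100947


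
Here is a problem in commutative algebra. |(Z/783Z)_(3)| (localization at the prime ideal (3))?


3-primary part: 783=3^3*29
Size=3^3=27


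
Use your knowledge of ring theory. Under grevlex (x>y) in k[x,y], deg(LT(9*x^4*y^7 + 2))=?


LT: 9*x^4*y^7
deg_x=4, deg_y=7
Total=4+7=11


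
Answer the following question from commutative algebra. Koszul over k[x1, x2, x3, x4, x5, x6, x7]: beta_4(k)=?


C(n,i)=C(7,4)=35


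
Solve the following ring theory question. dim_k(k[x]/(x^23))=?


Basis: 1,x,...,x^22
dim=23


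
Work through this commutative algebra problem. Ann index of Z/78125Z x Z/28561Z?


Exponent = lcm of the cyclic orders; pairwise coprime => product.
5^7*13^4=78125*28561=2231328125


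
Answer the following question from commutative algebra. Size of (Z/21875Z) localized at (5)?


5-primary part: 21875=5^5*7
Size=5^5=3125


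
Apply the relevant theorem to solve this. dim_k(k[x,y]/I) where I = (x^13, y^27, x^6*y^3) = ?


k[x,y]/I, I = (x^13, y^27, x^6*y^3)
Rect: 13x27=351. Corner: (13-6)x(27-3)=168.
dim = 351-168 = 183


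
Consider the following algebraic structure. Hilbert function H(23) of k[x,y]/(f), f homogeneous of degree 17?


H(t)=d for t>=d-1.
d=17, t=23
H(23)=17


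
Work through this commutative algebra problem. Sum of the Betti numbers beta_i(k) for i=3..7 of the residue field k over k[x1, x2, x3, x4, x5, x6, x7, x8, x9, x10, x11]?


Koszul resolution: beta_i(k)=C(n,i), n=11
C(11,3)=165, C(11,4)=330, C(11,5)=462, C(11,6)=462, C(11,7)=330
Sum=1749


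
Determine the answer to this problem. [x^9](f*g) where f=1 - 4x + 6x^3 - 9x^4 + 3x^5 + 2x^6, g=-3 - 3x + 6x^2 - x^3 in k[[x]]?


[x^9] = sum a_i*b_j, i+j=9
  2*-1=-2
Sum=-2


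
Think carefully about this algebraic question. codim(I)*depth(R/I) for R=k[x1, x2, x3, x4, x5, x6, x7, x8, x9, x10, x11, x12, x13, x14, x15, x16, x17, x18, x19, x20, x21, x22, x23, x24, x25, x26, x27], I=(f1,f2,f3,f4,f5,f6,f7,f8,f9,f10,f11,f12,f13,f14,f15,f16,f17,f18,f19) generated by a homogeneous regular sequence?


codim=19, depth=dim(R/I)=27-19=8
Product=19*8=152


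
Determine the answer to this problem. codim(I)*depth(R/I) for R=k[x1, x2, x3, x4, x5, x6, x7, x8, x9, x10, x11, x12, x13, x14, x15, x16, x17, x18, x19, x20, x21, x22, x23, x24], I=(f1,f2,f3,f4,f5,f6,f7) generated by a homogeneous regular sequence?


codim=7, depth=dim(R/I)=24-7=17
Product=7*17=119


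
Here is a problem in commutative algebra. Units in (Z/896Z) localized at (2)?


Local ring = Z/128Z.
phi(128) = 2^6*(2-1) = 64


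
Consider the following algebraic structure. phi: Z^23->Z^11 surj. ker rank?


rank(ker) = 23-11 = 12


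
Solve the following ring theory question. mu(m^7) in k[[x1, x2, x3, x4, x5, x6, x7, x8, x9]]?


C(n+d-1,d)=C(15,7)=6435


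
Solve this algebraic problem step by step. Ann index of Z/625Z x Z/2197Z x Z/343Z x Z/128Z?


Exponent = lcm of the cyclic orders; pairwise coprime => product.
5^4*13^3*7^3*2^7=625*2197*343*128=60285680000


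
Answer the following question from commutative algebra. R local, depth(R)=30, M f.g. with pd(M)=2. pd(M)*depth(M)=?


pd+depth=30
depth=30-2=28
pd*depth=2*28=56


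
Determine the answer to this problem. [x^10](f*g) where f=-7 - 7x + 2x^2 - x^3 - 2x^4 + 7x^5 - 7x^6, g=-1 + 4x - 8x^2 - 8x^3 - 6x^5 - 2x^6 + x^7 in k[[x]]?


[x^10] = sum a_i*b_j, i+j=10
  -1*1=-1
  -2*-2=4
  7*-6=-42
Sum=-39


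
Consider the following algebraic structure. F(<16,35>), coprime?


gcd(16,35)=1 => F=ab-a-b=16*35-16-35=560-51=509


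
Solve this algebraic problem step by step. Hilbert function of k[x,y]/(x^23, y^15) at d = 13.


k[x,y], I = (x^23, y^15), d = 13
Need i < 23 and d-i < 15.
Range: 0 <= i <= 13.
H(13) = 14


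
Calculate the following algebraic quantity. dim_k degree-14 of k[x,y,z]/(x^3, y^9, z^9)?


Need i<3, j<9, k<9 with i+j+k=14.
For each i, j ranges over max(0,14-i-8)..min(8,14-i):
  i=0: j in [6,8] -> 3
  i=1: j in [5,8] -> 4
  i=2: j in [4,8] -> 5
H(14) = 3+4+5 = 12


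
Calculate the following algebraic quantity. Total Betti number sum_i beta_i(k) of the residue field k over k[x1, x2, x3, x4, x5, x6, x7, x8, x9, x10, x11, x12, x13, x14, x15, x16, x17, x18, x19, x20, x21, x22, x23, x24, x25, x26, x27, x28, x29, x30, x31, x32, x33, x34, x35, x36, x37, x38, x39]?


Koszul resolution: beta_i(k)=C(n,i), n=39
sum_i C(39,i) = 2^39 = 549755813888


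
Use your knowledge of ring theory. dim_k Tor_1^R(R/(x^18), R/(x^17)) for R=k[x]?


Tor_1(R/I,R/J)=(I cap J)/IJ=(x^18)/(x^35)
dim=35-18=min(18,17)=17


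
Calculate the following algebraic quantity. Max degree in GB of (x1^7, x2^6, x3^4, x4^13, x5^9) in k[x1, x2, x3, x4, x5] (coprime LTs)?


Pure powers, coprime LTs => already GB.
Degrees: 7, 6, 4, 13, 9
Max=13


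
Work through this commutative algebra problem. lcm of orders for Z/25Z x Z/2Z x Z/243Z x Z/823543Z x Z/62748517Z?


Exponent = lcm of the cyclic orders; pairwise coprime => product.
5^2*2^1*3^5*7^7*13^7=25*2*243*823543*62748517=627864638519131650


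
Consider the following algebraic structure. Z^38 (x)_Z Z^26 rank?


rank(M(x)N) = rank(M)*rank(N)
38*26 = 988


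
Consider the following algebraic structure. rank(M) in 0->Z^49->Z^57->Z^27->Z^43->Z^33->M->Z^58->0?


Alt sum=0:
(-1)^0*49 + (-1)^1*57 + (-1)^2*27 + (-1)^3*43 + (-1)^4*33 + (-1)^5*? + (-1)^6*58=0
rank(M)=67


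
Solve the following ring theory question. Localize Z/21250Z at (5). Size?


5-primary part: 21250=5^4*34
Size=5^4=625


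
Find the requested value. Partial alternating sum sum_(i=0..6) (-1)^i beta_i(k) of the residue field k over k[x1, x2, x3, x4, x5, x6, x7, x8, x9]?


Koszul resolution: beta_i(k)=C(n,i), n=9
sum_(i=0..p) (-1)^i C(n,i) = (-1)^p C(n-1,p)
(-1)^6*C(8,6) = (-1)^6*28 = 28


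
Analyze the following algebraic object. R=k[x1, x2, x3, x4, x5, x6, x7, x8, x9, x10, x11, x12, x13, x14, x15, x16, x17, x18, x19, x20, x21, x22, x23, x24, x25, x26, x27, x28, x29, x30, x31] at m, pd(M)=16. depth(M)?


pd+depth=depth(R)=31
depth=31-16=15


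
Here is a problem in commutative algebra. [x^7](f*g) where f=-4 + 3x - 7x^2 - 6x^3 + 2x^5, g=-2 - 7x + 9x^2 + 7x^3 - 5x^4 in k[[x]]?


[x^7] = sum a_i*b_j, i+j=7
  -6*-5=30
  2*9=18
Sum=48


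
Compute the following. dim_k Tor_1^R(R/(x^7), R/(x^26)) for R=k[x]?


Tor_1(R/I,R/J)=(I cap J)/IJ=(x^26)/(x^33)
dim=33-26=min(7,26)=7


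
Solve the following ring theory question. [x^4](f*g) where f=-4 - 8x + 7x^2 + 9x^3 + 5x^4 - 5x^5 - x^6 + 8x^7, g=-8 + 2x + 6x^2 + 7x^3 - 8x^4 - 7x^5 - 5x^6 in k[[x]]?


[x^4] = sum a_i*b_j, i+j=4
  -4*-8=32
  -8*7=-56
  7*6=42
  9*2=18
  5*-8=-40
Sum=-4


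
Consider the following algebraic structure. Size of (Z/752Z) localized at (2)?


2-primary part: 752=2^4*47
Size=2^4=16


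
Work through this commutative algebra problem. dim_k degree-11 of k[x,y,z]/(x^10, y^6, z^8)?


Need i<10, j<6, k<8 with i+j+k=11.
For each i, j ranges over max(0,11-i-7)..min(5,11-i):
  i=0: j in [4,5] -> 2
  i=1: j in [3,5] -> 3
  i=2: j in [2,5] -> 4
  i=3: j in [1,5] -> 5
  i=4: j in [0,5] -> 6
  i=5: j in [0,5] -> 6
  i=6: j in [0,5] -> 6
  i=7: j in [0,4] -> 5
  i=8: j in [0,3] -> 4
  i=9: j in [0,2] -> 3
H(11) = 2+3+4+5+6+6+6+5+4+3 = 44


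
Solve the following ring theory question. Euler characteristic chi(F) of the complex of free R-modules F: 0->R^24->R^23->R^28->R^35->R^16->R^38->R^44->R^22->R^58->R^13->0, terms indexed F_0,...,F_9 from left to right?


chi = sum (-1)^i * rank:
(-1)^0*24=24
(-1)^1*23=-23
(-1)^2*28=28
(-1)^3*35=-35
(-1)^4*16=16
(-1)^5*38=-38
(-1)^6*44=44
(-1)^7*22=-22
(-1)^8*58=58
(-1)^9*13=-13
chi=39


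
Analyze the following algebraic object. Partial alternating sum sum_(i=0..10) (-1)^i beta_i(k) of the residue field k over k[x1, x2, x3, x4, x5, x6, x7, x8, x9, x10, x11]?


Koszul resolution: beta_i(k)=C(n,i), n=11
sum_(i=0..p) (-1)^i C(n,i) = (-1)^p C(n-1,p)
(-1)^10*C(10,10) = (-1)^10*1 = 1


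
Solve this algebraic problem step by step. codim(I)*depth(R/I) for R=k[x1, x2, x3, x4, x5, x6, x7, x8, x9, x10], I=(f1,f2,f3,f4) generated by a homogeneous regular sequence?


codim=4, depth=dim(R/I)=10-4=6
Product=4*6=24


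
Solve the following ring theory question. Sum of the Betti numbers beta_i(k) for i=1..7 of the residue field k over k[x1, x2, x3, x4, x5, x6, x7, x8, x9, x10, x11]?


Koszul resolution: beta_i(k)=C(n,i), n=11
C(11,1)=11, C(11,2)=55, C(11,3)=165, C(11,4)=330, C(11,5)=462, C(11,6)=462, C(11,7)=330
Sum=1815


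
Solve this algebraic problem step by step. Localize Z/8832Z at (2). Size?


2-primary part: 8832=2^7*69
Size=2^7=128


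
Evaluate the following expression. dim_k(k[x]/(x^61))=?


Basis: 1,x,...,x^60
dim=61


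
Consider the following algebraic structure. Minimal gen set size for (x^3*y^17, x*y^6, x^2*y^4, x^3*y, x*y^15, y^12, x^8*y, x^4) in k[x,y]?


Remove redundant (divisible by others).
x^3*y^17 redundant.
x^8*y redundant.
x*y^15 redundant.
Min: x^4, x^3*y, x^2*y^4, x*y^6, y^12
Count=5


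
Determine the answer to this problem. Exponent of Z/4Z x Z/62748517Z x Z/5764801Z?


Exponent = lcm of the cyclic orders; pairwise coprime => product.
2^2*13^7*7^8=4*62748517*5764801=1446930854200468


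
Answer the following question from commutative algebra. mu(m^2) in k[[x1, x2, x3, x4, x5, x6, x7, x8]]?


C(n+d-1,d)=C(9,2)=36


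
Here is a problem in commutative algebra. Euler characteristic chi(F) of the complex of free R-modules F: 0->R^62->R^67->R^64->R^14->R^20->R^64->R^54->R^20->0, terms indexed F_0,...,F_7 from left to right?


chi = sum (-1)^i * rank:
(-1)^0*62=62
(-1)^1*67=-67
(-1)^2*64=64
(-1)^3*14=-14
(-1)^4*20=20
(-1)^5*64=-64
(-1)^6*54=54
(-1)^7*20=-20
chi=35


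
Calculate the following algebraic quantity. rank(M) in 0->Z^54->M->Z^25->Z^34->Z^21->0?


Alt sum=0:
(-1)^0*54 + (-1)^1*? + (-1)^2*25 + (-1)^3*34 + (-1)^4*21=0
rank(M)=66


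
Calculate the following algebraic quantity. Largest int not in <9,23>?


gcd(9,23)=1 => F=ab-a-b=9*23-9-23=207-32=175


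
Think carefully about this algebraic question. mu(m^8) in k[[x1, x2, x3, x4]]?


C(n+d-1,d)=C(11,8)=165


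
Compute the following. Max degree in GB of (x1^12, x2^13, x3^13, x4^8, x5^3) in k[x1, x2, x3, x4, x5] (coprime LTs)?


Pure powers, coprime LTs => already GB.
Degrees: 12, 13, 13, 8, 3
Max=13


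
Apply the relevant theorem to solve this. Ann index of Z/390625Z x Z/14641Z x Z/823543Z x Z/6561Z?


Exponent = lcm of the cyclic orders; pairwise coprime => product.
5^8*11^4*7^7*3^8=390625*14641*823543*6561=30902035932165234375


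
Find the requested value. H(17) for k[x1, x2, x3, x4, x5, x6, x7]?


C(d+n-1,n-1)=C(23,6)=100947


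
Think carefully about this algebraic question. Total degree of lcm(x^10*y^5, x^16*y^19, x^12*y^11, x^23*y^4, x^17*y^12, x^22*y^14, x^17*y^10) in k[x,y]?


lcm = componentwise max:
x: max(10,16,12,23,17,22,17)=23
y: max(5,19,11,4,12,14,10)=19
Total=23+19=42
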